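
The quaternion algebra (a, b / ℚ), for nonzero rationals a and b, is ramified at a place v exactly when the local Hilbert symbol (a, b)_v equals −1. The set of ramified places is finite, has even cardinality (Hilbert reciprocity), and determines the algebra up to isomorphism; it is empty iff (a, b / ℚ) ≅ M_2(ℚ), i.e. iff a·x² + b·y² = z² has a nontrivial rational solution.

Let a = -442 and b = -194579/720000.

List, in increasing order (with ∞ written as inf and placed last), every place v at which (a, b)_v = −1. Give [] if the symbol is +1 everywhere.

[17, inf]

Mod squares: a ≡ -442, b ≡ -22. Check v ∈ {∞, 2, 3, 5, 7, 11, 13, 17, 19}.
v=13: a=13^1·(≡5), b=13^0·(≡12) mod 13; (5|13)=-1, (12|13)=+1; (−1)^{1·0·6}·(-1)^0·(+1)^1 = +1.
v=∞: -442 < 0 and -22 < 0  ⇒  (a,b)_∞ = -1.
v=11: a=11^0·(≡9), b=11^1·(≡9) mod 11; (9|11)=+1, (9|11)=+1; (−1)^{0·1·5}·(+1)^1·(+1)^0 = +1.
v=5: a=5^0·(≡3), b=5^-4·(≡3) mod 5; (3|5)=-1, (3|5)=-1; (−1)^{0·-4·2}·(-1)^-4·(-1)^0 = +1.
v=19: a=19^0·(≡14), b=19^2·(≡9) mod 19; (14|19)=-1, (9|19)=+1; (−1)^{0·2·9}·(-1)^2·(+1)^0 = +1.
v=7: a=7^0·(≡6), b=7^2·(≡5) mod 7; (6|7)=-1, (5|7)=-1; (−1)^{0·2·3}·(-1)^2·(-1)^0 = +1.
v=17: a=17^1·(≡8), b=17^0·(≡14) mod 17; (8|17)=+1, (14|17)=-1; (−1)^{1·0·8}·(+1)^0·(-1)^1 = -1.
v=2: v_2(a)=1, v_2(b)=-7; units ≡ 3, 5 (mod 8); ε·ε+αω+βω = 1·0+1·1+-7·1 ≡ 0  ⇒  (a,b)_2 = +1.
v=3: a=3^0·(≡2), b=3^-2·(≡2) mod 3; (2|3)=-1, (2|3)=-1; (−1)^{0·-2·1}·(-1)^-2·(-1)^0 = +1.
|Ram(-442, -22)| = 2, even; anisotropic at {17, ∞}.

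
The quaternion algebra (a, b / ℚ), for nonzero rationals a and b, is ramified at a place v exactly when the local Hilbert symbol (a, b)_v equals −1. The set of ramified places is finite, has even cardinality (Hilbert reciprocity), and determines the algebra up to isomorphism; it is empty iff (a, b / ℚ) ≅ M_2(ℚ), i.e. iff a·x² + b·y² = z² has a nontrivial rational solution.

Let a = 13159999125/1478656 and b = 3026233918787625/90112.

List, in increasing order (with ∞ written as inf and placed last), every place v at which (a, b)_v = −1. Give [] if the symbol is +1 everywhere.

[2, 3]

(a, b) ≡ (1365, 2310) mod (ℚ^×)²; places V = {2, 3, 5, 7, 11, 13, 19, 23, ∞}.
(a,b)_23: α=2, u≡8; β=2, v≡7 (mod 23); (8|23)=+1, (7|23)=-1; sign (−1)^0·+1^2·-1^2 = +1.
(a,b)_11: α=0, u≡3; β=-1, v≡5 (mod 11); (3|11)=+1, (5|11)=+1; sign (−1)^0·+1^-1·+1^0 = +1.
(a,b)_2: α=-12, β=-13; u≡5, v≡3 (mod 8); ε(u)ε(v)=0·1, αω(v)=-12·1, βω(u)=-13·1; sum ≡ 1  ⇒  -1.
(a,b)_5: α=3, u≡3; β=3, v≡3 (mod 5); (3|5)=-1, (3|5)=-1; sign (−1)^0·-1^3·-1^3 = +1.
(a,b)_13: α=1, u≡3; β=2, v≡4 (mod 13); (3|13)=+1, (4|13)=+1; sign (−1)^0·+1^2·+1^1 = +1.
(a,b)_3: α=7, u≡2; β=7, v≡2 (mod 3); (2|3)=-1, (2|3)=-1; sign (−1)^1·-1^7·-1^7 = -1.
(a,b)_7: α=1, u≡3; β=3, v≡1 (mod 7); (3|7)=-1, (1|7)=+1; sign (−1)^1·-1^3·+1^1 = +1.
(a,b)_19: α=-2, u≡5; β=2, v≡4 (mod 19); (5|19)=+1, (4|19)=+1; sign (−1)^0·+1^2·+1^-2 = +1.
(a,b)_∞: sgn(1365)=+, sgn(2310)=+, so +1.
|Ram(1365, 2310)| = 2, even; anisotropic at {2, 3}.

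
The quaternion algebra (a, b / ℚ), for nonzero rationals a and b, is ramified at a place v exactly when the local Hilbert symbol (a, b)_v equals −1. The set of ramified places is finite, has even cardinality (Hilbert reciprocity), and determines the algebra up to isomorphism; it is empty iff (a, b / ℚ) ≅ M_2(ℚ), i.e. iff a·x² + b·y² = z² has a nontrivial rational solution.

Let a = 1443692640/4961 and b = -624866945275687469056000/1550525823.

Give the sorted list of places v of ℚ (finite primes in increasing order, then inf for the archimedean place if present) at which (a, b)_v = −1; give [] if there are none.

[3, 5, 13, 17]

(a, b) ≡ (15990, -18445) mod (ℚ^×)²; places V = {2, 3, 5, 7, 11, 13, 17, 31, 37, 41, ∞}.
(a,b)_11: α=-2, u≡2; β=-4, v≡7 (mod 11); (2|11)=-1, (7|11)=-1; sign (−1)^0·-1^-4·-1^-2 = +1.
(a,b)_37: α=2, u≡20; β=4, v≡18 (mod 37); (20|37)=-1, (18|37)=-1; sign (−1)^0·-1^4·-1^2 = +1.
(a,b)_31: α=0, u≡10; β=1, v≡20 (mod 31); (10|31)=+1, (20|31)=+1; sign (−1)^0·+1^1·+1^0 = +1.
(a,b)_41: α=-1, u≡8; β=-2, v≡40 (mod 41); (8|41)=+1, (40|41)=+1; sign (−1)^0·+1^-2·+1^-1 = +1.
(a,b)_3: α=1, u≡2; β=-2, v≡2 (mod 3); (2|3)=-1, (2|3)=-1; sign (−1)^0·-1^-2·-1^1 = -1.
(a,b)_5: α=1, u≡3; β=3, v≡4 (mod 5); (3|5)=-1, (4|5)=+1; sign (−1)^0·-1^3·+1^1 = -1.
(a,b)_7: α=0, u≡1; β=-1, v≡2 (mod 7); (1|7)=+1, (2|7)=+1; sign (−1)^0·+1^-1·+1^0 = +1.
(a,b)_2: α=5, β=20; u≡3, v≡3 (mod 8); ε(u)ε(v)=1·1, αω(v)=5·1, βω(u)=20·1; sum ≡ 0  ⇒  +1.
(a,b)_∞: sgn(15990)=+, sgn(-18445)=−, so +1.
(a,b)_13: α=3, u≡6; β=6, v≡11 (mod 13); (6|13)=-1, (11|13)=-1; sign (−1)^0·-1^6·-1^3 = -1.
(a,b)_17: α=0, u≡3; β=1, v≡5 (mod 17); (3|17)=-1, (5|17)=-1; sign (−1)^0·-1^1·-1^0 = -1.
Ram(15990, -18445) = {3, 5, 13, 17}; no ℚ_3-point on the conic.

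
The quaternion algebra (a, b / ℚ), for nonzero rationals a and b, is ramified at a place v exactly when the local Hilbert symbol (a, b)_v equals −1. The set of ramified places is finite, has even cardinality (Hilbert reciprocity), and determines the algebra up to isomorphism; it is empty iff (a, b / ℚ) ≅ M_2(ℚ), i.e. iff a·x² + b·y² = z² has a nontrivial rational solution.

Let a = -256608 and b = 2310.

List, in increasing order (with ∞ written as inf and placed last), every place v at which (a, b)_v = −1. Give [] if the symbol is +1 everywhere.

(a, b) ≡ (-22, 2310) mod (ℚ^×)²; places V = {2, 3, 5, 7, 11, ∞}.
(a,b)_2: α=5, β=1; u≡5, v≡3 (mod 8); ε(u)ε(v)=0·1, αω(v)=5·1, βω(u)=1·1; sum ≡ 0  ⇒  +1.
(a,b)_11: α=1, u≡3; β=1, v≡1 (mod 11); (3|11)=+1, (1|11)=+1; sign (−1)^1·+1^1·+1^1 = -1.
(a,b)_∞: sgn(-22)=−, sgn(2310)=+, so +1.
(a,b)_7: α=0, u≡5; β=1, v≡1 (mod 7); (5|7)=-1, (1|7)=+1; sign (−1)^0·-1^1·+1^0 = -1.
(a,b)_3: α=6, u≡2; β=1, v≡2 (mod 3); (2|3)=-1, (2|3)=-1; sign (−1)^0·-1^1·-1^6 = -1.
(a,b)_5: α=0, u≡2; β=1, v≡2 (mod 5); (2|5)=-1, (2|5)=-1; sign (−1)^0·-1^1·-1^0 = -1.
Ram(-22, 2310) = {3, 5, 7, 11}; no ℚ_3-point on the conic.

[3, 5, 7, 11]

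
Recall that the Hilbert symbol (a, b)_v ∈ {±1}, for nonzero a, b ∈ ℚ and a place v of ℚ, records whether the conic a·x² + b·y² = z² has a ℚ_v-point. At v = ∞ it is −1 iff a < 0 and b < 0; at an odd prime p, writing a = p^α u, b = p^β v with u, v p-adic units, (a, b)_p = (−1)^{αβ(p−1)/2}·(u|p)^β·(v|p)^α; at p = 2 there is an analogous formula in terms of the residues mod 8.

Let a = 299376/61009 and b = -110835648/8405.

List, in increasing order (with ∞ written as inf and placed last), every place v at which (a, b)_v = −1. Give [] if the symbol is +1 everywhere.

Mod squares: a ≡ 231, b ≡ -19635. Check v ∈ {∞, 2, 3, 5, 7, 11, 13, 17, 19, 41}.
v=3: a=3^5·(≡2), b=3^3·(≡1) mod 3; (2|3)=-1, (1|3)=+1; (−1)^{5·3·1}·(-1)^3·(+1)^5 = +1.
v=11: a=11^1·(≡8), b=11^1·(≡10) mod 11; (8|11)=-1, (10|11)=-1; (−1)^{1·1·5}·(-1)^1·(-1)^1 = -1.
v=2: v_2(a)=4, v_2(b)=6; units ≡ 7, 5 (mod 8); ε·ε+αω+βω = 1·0+4·1+6·0 ≡ 0  ⇒  (a,b)_2 = +1.
v=7: a=7^1·(≡3), b=7^3·(≡1) mod 7; (3|7)=-1, (1|7)=+1; (−1)^{1·3·3}·(-1)^3·(+1)^1 = +1.
v=5: a=5^0·(≡4), b=5^-1·(≡2) mod 5; (4|5)=+1, (2|5)=-1; (−1)^{0·-1·2}·(+1)^-1·(-1)^0 = +1.
v=19: a=19^-2·(≡13), b=19^0·(≡5) mod 19; (13|19)=-1, (5|19)=+1; (−1)^{-2·0·9}·(-1)^0·(+1)^-2 = +1.
v=∞: 231 > 0 and -19635 < 0  ⇒  (a,b)_∞ = +1.
v=17: a=17^0·(≡7), b=17^1·(≡4) mod 17; (7|17)=-1, (4|17)=+1; (−1)^{0·1·8}·(-1)^1·(+1)^0 = -1.
v=13: a=13^-2·(≡9), b=13^0·(≡11) mod 13; (9|13)=+1, (11|13)=-1; (−1)^{-2·0·6}·(+1)^0·(-1)^-2 = +1.
v=41: a=41^0·(≡35), b=41^-2·(≡37) mod 41; (35|41)=-1, (37|41)=+1; (−1)^{0·-2·20}·(-1)^-2·(+1)^0 = +1.
(231, -19635 / ℚ) ramifies at {11, 17}: a division algebra.

[11, 17]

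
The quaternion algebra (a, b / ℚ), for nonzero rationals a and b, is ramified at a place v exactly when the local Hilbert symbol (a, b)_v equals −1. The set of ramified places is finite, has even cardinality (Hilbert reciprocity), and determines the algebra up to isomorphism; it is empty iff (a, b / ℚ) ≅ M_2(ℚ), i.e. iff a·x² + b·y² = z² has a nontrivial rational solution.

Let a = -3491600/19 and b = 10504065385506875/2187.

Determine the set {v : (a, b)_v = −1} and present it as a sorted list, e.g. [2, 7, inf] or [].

[7, 43]

Mod squares: a ≡ -165851, b ≡ 1833. Check v ∈ {∞, 2, 3, 5, 7, 13, 19, 29, 43, 47}.
v=∞: -165851 < 0 and 1833 > 0  ⇒  (a,b)_∞ = +1.
v=5: a=5^2·(≡4), b=5^4·(≡3) mod 5; (4|5)=+1, (3|5)=-1; (−1)^{2·4·2}·(+1)^4·(-1)^2 = +1.
v=29: a=29^1·(≡5), b=29^2·(≡9) mod 29; (5|29)=+1, (9|29)=+1; (−1)^{1·2·14}·(+1)^2·(+1)^1 = +1.
v=7: a=7^1·(≡4), b=7^2·(≡3) mod 7; (4|7)=+1, (3|7)=-1; (−1)^{1·2·3}·(+1)^2·(-1)^1 = -1.
v=47: a=47^0·(≡9), b=47^1·(≡35) mod 47; (9|47)=+1, (35|47)=-1; (−1)^{0·1·23}·(+1)^1·(-1)^0 = +1.
v=13: a=13^0·(≡3), b=13^1·(≡11) mod 13; (3|13)=+1, (11|13)=-1; (−1)^{0·1·6}·(+1)^1·(-1)^0 = +1.
v=2: v_2(a)=4, v_2(b)=0; units ≡ 5, 1 (mod 8); ε·ε+αω+βω = 0·0+4·0+0·1 ≡ 0  ⇒  (a,b)_2 = +1.
v=19: a=19^-1·(≡11), b=19^2·(≡17) mod 19; (11|19)=+1, (17|19)=+1; (−1)^{-1·2·9}·(+1)^2·(+1)^-1 = +1.
v=3: a=3^0·(≡1), b=3^-7·(≡2) mod 3; (1|3)=+1, (2|3)=-1; (−1)^{0·-7·1}·(+1)^-7·(-1)^0 = +1.
v=43: a=43^1·(≡15), b=43^2·(≡39) mod 43; (15|43)=+1, (39|43)=-1; (−1)^{1·2·21}·(+1)^2·(-1)^1 = -1.
Ram(-165851, 1833) = {7, 43}; no ℚ_7-point on the conic.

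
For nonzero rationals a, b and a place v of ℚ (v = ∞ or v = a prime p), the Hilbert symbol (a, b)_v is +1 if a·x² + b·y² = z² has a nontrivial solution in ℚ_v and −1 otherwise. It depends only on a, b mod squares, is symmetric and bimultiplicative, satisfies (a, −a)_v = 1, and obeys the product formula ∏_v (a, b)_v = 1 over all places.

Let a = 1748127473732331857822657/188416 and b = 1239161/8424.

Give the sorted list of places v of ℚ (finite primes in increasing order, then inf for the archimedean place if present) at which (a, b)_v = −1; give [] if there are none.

(a, b) ≡ (177422, 5434) mod (ℚ^×)²; places V = {2, 3, 7, 11, 13, 19, 23, 29, ∞}.
(a,b)_11: α=8, u≡5; β=3, v≡2 (mod 11); (5|11)=+1, (2|11)=-1; sign (−1)^0·+1^3·-1^8 = +1.
(a,b)_7: α=3, u≡3; β=2, v≡4 (mod 7); (3|7)=-1, (4|7)=+1; sign (−1)^0·-1^2·+1^3 = +1.
(a,b)_29: α=5, u≡28; β=0, v≡18 (mod 29); (28|29)=+1, (18|29)=-1; sign (−1)^0·+1^0·-1^5 = -1.
(a,b)_2: α=-13, β=-3; u≡7, v≡5 (mod 8); ε(u)ε(v)=1·0, αω(v)=-13·1, βω(u)=-3·0; sum ≡ 1  ⇒  -1.
(a,b)_3: α=0, u≡2; β=-4, v≡1 (mod 3); (2|3)=-1, (1|3)=+1; sign (−1)^0·-1^-4·+1^0 = +1.
(a,b)_∞: sgn(177422)=+, sgn(5434)=+, so +1.
(a,b)_23: α=-1, u≡2; β=0, v≡6 (mod 23); (2|23)=+1, (6|23)=+1; sign (−1)^0·+1^0·+1^-1 = +1.
(a,b)_19: α=3, u≡6; β=1, v≡7 (mod 19); (6|19)=+1, (7|19)=+1; sign (−1)^1·+1^1·+1^3 = -1.
(a,b)_13: α=2, u≡6; β=-1, v≡6 (mod 13); (6|13)=-1, (6|13)=-1; sign (−1)^0·-1^-1·-1^2 = -1.
(177422, 5434 / ℚ) ramifies at {2, 13, 19, 29}: a division algebra.

[2, 13, 19, 29]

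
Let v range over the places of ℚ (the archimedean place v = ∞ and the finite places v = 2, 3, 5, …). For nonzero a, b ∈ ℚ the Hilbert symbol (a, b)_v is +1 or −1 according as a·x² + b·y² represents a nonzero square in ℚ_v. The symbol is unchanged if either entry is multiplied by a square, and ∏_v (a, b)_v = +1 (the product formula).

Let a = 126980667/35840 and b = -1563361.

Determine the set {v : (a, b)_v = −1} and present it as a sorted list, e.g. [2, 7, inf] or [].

Mod squares: a ≡ 11305, b ≡ -1563361. Check v ∈ {∞, 2, 3, 5, 7, 11, 17, 19, 29, 31, 37, 47}.
v=11: a=11^2·(≡8), b=11^0·(≡3) mod 11; (8|11)=-1, (3|11)=+1; (−1)^{2·0·5}·(-1)^0·(+1)^2 = +1.
v=7: a=7^-1·(≡3), b=7^0·(≡5) mod 7; (3|7)=-1, (5|7)=-1; (−1)^{-1·0·3}·(-1)^0·(-1)^-1 = -1.
v=17: a=17^1·(≡2), b=17^0·(≡10) mod 17; (2|17)=+1, (10|17)=-1; (−1)^{1·0·8}·(+1)^0·(-1)^1 = -1.
v=37: a=37^0·(≡23), b=37^1·(≡1) mod 37; (23|37)=-1, (1|37)=+1; (−1)^{0·1·18}·(-1)^1·(+1)^0 = -1.
v=2: v_2(a)=-10, v_2(b)=0; units ≡ 1, 7 (mod 8); ε·ε+αω+βω = 0·1+-10·0+0·0 ≡ 0  ⇒  (a,b)_2 = +1.
v=5: a=5^-1·(≡4), b=5^0·(≡4) mod 5; (4|5)=+1, (4|5)=+1; (−1)^{-1·0·2}·(+1)^0·(+1)^-1 = +1.
v=19: a=19^3·(≡17), b=19^0·(≡16) mod 19; (17|19)=+1, (16|19)=+1; (−1)^{3·0·9}·(+1)^0·(+1)^3 = +1.
v=∞: 11305 > 0 and -1563361 < 0  ⇒  (a,b)_∞ = +1.
v=47: a=47^0·(≡6), b=47^1·(≡13) mod 47; (6|47)=+1, (13|47)=-1; (−1)^{0·1·23}·(+1)^1·(-1)^0 = +1.
v=31: a=31^0·(≡12), b=31^1·(≡6) mod 31; (12|31)=-1, (6|31)=-1; (−1)^{0·1·15}·(-1)^1·(-1)^0 = -1.
v=29: a=29^0·(≡24), b=29^1·(≡2) mod 29; (24|29)=+1, (2|29)=-1; (−1)^{0·1·14}·(+1)^1·(-1)^0 = +1.
v=3: a=3^2·(≡1), b=3^0·(≡2) mod 3; (1|3)=+1, (2|3)=-1; (−1)^{2·0·1}·(+1)^0·(-1)^2 = +1.
(11305, -1563361 / ℚ) ramifies at {7, 17, 31, 37}: a division algebra.

[7, 17, 31, 37]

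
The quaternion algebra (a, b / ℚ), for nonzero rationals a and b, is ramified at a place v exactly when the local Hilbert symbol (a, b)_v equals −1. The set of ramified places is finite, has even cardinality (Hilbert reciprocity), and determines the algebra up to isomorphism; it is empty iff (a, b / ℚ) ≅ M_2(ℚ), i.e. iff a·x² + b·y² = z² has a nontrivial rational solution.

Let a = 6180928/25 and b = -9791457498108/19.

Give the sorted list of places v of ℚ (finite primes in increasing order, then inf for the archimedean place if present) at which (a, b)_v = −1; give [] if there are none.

[13, 19]

Mod squares: a ≡ 96577, b ≡ -1653. Check v ∈ {∞, 2, 3, 5, 11, 13, 17, 19, 23, 29}.
v=2: v_2(a)=6, v_2(b)=2; units ≡ 1, 3 (mod 8); ε·ε+αω+βω = 0·1+6·1+2·0 ≡ 0  ⇒  (a,b)_2 = +1.
v=17: a=17^1·(≡7), b=17^2·(≡8) mod 17; (7|17)=-1, (8|17)=+1; (−1)^{1·2·8}·(-1)^2·(+1)^1 = +1.
v=∞: 96577 > 0 and -1653 < 0  ⇒  (a,b)_∞ = +1.
v=13: a=13^1·(≡6), b=13^2·(≡5) mod 13; (6|13)=-1, (5|13)=-1; (−1)^{1·2·6}·(-1)^2·(-1)^1 = -1.
v=5: a=5^-2·(≡3), b=5^0·(≡3) mod 5; (3|5)=-1, (3|5)=-1; (−1)^{-2·0·2}·(-1)^0·(-1)^-2 = +1.
v=23: a=23^1·(≡2), b=23^2·(≡3) mod 23; (2|23)=+1, (3|23)=+1; (−1)^{1·2·11}·(+1)^2·(+1)^1 = +1.
v=19: a=19^1·(≡18), b=19^-1·(≡10) mod 19; (18|19)=-1, (10|19)=-1; (−1)^{1·-1·9}·(-1)^-1·(-1)^1 = -1.
v=11: a=11^0·(≡2), b=11^2·(≡10) mod 11; (2|11)=-1, (10|11)=-1; (−1)^{0·2·5}·(-1)^2·(-1)^0 = +1.
v=3: a=3^0·(≡1), b=3^3·(≡1) mod 3; (1|3)=+1, (1|3)=+1; (−1)^{0·3·1}·(+1)^3·(+1)^0 = +1.
v=29: a=29^0·(≡4), b=29^1·(≡5) mod 29; (4|29)=+1, (5|29)=+1; (−1)^{0·1·14}·(+1)^1·(+1)^0 = +1.
|Ram(96577, -1653)| = 2, even; anisotropic at {13, 19}.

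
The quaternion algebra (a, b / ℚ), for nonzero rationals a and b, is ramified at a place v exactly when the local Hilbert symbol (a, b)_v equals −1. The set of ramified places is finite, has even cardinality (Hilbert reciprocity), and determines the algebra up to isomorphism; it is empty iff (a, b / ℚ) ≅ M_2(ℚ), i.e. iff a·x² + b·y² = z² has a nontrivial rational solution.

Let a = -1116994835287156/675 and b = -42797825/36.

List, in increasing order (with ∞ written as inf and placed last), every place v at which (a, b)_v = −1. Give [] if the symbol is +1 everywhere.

(a, b) ≡ (-14007, -713) mod (ℚ^×)²; places V = {2, 3, 5, 7, 23, 29, 31, ∞}.
(a,b)_7: α=7, u≡2; β=4, v≡4 (mod 7); (2|7)=+1, (4|7)=+1; sign (−1)^0·+1^4·+1^7 = +1.
(a,b)_2: α=2, β=-2; u≡1, v≡7 (mod 8); ε(u)ε(v)=0·1, αω(v)=2·0, βω(u)=-2·0; sum ≡ 0  ⇒  +1.
(a,b)_31: α=2, u≡16; β=1, v≡2 (mod 31); (16|31)=+1, (2|31)=+1; sign (−1)^0·+1^1·+1^2 = +1.
(a,b)_5: α=-2, u≡2; β=2, v≡2 (mod 5); (2|5)=-1, (2|5)=-1; sign (−1)^0·-1^2·-1^-2 = +1.
(a,b)_3: α=-3, u≡2; β=-2, v≡1 (mod 3); (2|3)=-1, (1|3)=+1; sign (−1)^0·-1^-2·+1^-3 = +1.
(a,b)_29: α=1, u≡26; β=0, v≡8 (mod 29); (26|29)=-1, (8|29)=-1; sign (−1)^0·-1^0·-1^1 = -1.
(a,b)_∞: sgn(-14007)=−, sgn(-713)=−, so -1.
(a,b)_23: α=3, u≡6; β=1, v≡19 (mod 23); (6|23)=+1, (19|23)=-1; sign (−1)^1·+1^1·-1^3 = +1.
Ram(-14007, -713) = {29, ∞}; no ℚ_29-point on the conic.

[29, inf]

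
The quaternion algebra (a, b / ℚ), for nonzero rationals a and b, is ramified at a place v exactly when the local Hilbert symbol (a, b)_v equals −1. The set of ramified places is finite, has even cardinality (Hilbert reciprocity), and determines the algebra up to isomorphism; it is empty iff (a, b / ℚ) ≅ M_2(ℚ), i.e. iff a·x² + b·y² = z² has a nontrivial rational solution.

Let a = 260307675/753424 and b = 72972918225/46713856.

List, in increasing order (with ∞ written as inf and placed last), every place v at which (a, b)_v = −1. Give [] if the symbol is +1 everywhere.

Mod squares: a ≡ 3, b ≡ 19. Check v ∈ {∞, 2, 3, 5, 7, 19, 23, 29, 31}.
v=∞: 3 > 0 and 19 > 0  ⇒  (a,b)_∞ = +1.
v=23: a=23^2·(≡1), b=23^2·(≡22) mod 23; (1|23)=+1, (22|23)=-1; (−1)^{2·2·11}·(+1)^2·(-1)^2 = +1.
v=19: a=19^0·(≡10), b=19^-1·(≡6) mod 19; (10|19)=-1, (6|19)=+1; (−1)^{0·-1·9}·(-1)^-1·(+1)^0 = -1.
v=2: v_2(a)=-4, v_2(b)=-10; units ≡ 3, 3 (mod 8); ε·ε+αω+βω = 1·1+-4·1+-10·1 ≡ 1  ⇒  (a,b)_2 = -1.
v=3: a=3^9·(≡1), b=3^8·(≡1) mod 3; (1|3)=+1, (1|3)=+1; (−1)^{9·8·1}·(+1)^8·(+1)^9 = +1.
v=31: a=31^-2·(≡13), b=31^0·(≡19) mod 31; (13|31)=-1, (19|31)=+1; (−1)^{-2·0·15}·(-1)^0·(+1)^-2 = +1.
v=29: a=29^0·(≡27), b=29^2·(≡2) mod 29; (27|29)=-1, (2|29)=-1; (−1)^{0·2·14}·(-1)^2·(-1)^0 = +1.
v=7: a=7^-2·(≡3), b=7^-4·(≡6) mod 7; (3|7)=-1, (6|7)=-1; (−1)^{-2·-4·3}·(-1)^-4·(-1)^-2 = +1.
v=5: a=5^2·(≡3), b=5^2·(≡4) mod 5; (3|5)=-1, (4|5)=+1; (−1)^{2·2·2}·(-1)^2·(+1)^2 = +1.
Ram(3, 19) = {2, 19}; no ℚ_2-point on the conic.

[2, 19]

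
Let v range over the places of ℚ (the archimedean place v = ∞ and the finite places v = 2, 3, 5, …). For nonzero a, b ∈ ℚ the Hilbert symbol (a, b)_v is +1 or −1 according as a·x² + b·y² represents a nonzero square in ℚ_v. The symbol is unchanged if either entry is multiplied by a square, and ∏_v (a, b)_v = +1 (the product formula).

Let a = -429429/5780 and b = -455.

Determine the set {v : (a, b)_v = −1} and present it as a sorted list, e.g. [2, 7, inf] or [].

Mod squares: a ≡ -105, b ≡ -455. Check v ∈ {∞, 2, 3, 5, 7, 11, 13, 17}.
v=7: a=7^1·(≡3), b=7^1·(≡5) mod 7; (3|7)=-1, (5|7)=-1; (−1)^{1·1·3}·(-1)^1·(-1)^1 = -1.
v=13: a=13^2·(≡9), b=13^1·(≡4) mod 13; (9|13)=+1, (4|13)=+1; (−1)^{2·1·6}·(+1)^1·(+1)^2 = +1.
v=∞: -105 < 0 and -455 < 0  ⇒  (a,b)_∞ = -1.
v=3: a=3^1·(≡1), b=3^0·(≡1) mod 3; (1|3)=+1, (1|3)=+1; (−1)^{1·0·1}·(+1)^0·(+1)^1 = +1.
v=11: a=11^2·(≡3), b=11^0·(≡7) mod 11; (3|11)=+1, (7|11)=-1; (−1)^{2·0·5}·(+1)^0·(-1)^2 = +1.
v=2: v_2(a)=-2, v_2(b)=0; units ≡ 7, 1 (mod 8); ε·ε+αω+βω = 1·0+-2·0+0·0 ≡ 0  ⇒  (a,b)_2 = +1.
v=5: a=5^-1·(≡1), b=5^1·(≡4) mod 5; (1|5)=+1, (4|5)=+1; (−1)^{-1·1·2}·(+1)^1·(+1)^-1 = +1.
v=17: a=17^-2·(≡14), b=17^0·(≡4) mod 17; (14|17)=-1, (4|17)=+1; (−1)^{-2·0·8}·(-1)^0·(+1)^-2 = +1.
(-105, -455 / ℚ) ramifies at {7, ∞}: a division algebra.

[7, inf]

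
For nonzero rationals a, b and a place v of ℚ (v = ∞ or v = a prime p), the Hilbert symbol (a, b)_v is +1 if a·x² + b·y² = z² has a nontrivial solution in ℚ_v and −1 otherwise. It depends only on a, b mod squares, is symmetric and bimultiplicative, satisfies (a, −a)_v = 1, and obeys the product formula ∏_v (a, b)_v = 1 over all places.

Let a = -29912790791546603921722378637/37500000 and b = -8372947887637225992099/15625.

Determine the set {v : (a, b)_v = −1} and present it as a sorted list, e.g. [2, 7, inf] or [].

(a, b) ≡ (-287742, -899899) mod (ℚ^×)²; places V = {2, 3, 5, 7, 11, 13, 17, 29, 31, ∞}.
(a,b)_11: α=10, u≡2; β=7, v≡3 (mod 11); (2|11)=-1, (3|11)=+1; sign (−1)^0·-1^7·+1^10 = -1.
(a,b)_29: α=4, u≡23; β=3, v≡23 (mod 29); (23|29)=+1, (23|29)=+1; sign (−1)^0·+1^3·+1^4 = +1.
(a,b)_3: α=-1, u≡2; β=2, v≡2 (mod 3); (2|3)=-1, (2|3)=-1; sign (−1)^0·-1^2·-1^-1 = -1.
(a,b)_2: α=-5, β=0; u≡1, v≡5 (mod 8); ε(u)ε(v)=0·0, αω(v)=-5·1, βω(u)=0·0; sum ≡ 1  ⇒  -1.
(a,b)_7: α=7, u≡5; β=5, v≡6 (mod 7); (5|7)=-1, (6|7)=-1; sign (−1)^1·-1^5·-1^7 = -1.
(a,b)_17: α=3, u≡12; β=2, v≡16 (mod 17); (12|17)=-1, (16|17)=+1; sign (−1)^0·-1^2·+1^3 = +1.
(a,b)_13: α=1, u≡11; β=1, v≡6 (mod 13); (11|13)=-1, (6|13)=-1; sign (−1)^0·-1^1·-1^1 = +1.
(a,b)_5: α=-8, u≡3; β=-6, v≡1 (mod 5); (3|5)=-1, (1|5)=+1; sign (−1)^0·-1^-6·+1^-8 = +1.
(a,b)_∞: sgn(-287742)=−, sgn(-899899)=−, so -1.
(a,b)_31: α=1, u≡4; β=1, v≡25 (mod 31); (4|31)=+1, (25|31)=+1; sign (−1)^1·+1^1·+1^1 = -1.
(-287742, -899899 / ℚ) ramifies at {2, 3, 7, 11, 31, ∞}: a division algebra.

[2, 3, 7, 11, 31, inf]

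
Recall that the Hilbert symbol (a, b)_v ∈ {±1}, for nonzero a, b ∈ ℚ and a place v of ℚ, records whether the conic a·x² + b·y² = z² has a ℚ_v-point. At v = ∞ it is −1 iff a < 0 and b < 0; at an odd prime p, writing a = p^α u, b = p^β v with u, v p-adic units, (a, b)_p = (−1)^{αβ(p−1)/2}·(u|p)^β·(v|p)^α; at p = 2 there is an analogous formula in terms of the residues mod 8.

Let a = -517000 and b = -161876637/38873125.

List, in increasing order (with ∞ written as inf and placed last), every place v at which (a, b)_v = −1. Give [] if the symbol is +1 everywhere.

[2, 29, 47, inf]

(a, b) ≡ (-5170, -8215961) mod (ℚ^×)²; places V = {2, 3, 5, 11, 13, 19, 29, 31, 37, 41, 47, ∞}.
(a,b)_41: α=0, u≡10; β=-2, v≡14 (mod 41); (10|41)=+1, (14|41)=-1; sign (−1)^0·+1^-2·-1^0 = +1.
(a,b)_19: α=0, u≡9; β=1, v≡14 (mod 19); (9|19)=+1, (14|19)=-1; sign (−1)^0·+1^1·-1^0 = +1.
(a,b)_2: α=3, β=0; u≡7, v≡7 (mod 8); ε(u)ε(v)=1·1, αω(v)=3·0, βω(u)=0·0; sum ≡ 1  ⇒  -1.
(a,b)_∞: sgn(-5170)=−, sgn(-8215961)=−, so -1.
(a,b)_3: α=0, u≡2; β=6, v≡1 (mod 3); (2|3)=-1, (1|3)=+1; sign (−1)^0·-1^6·+1^0 = +1.
(a,b)_47: α=1, u≡45; β=0, v≡46 (mod 47); (45|47)=-1, (46|47)=-1; sign (−1)^0·-1^0·-1^1 = -1.
(a,b)_13: α=0, u≡10; β=1, v≡8 (mod 13); (10|13)=+1, (8|13)=-1; sign (−1)^0·+1^1·-1^0 = +1.
(a,b)_37: α=0, u≡1; β=-1, v≡25 (mod 37); (1|37)=+1, (25|37)=+1; sign (−1)^0·+1^-1·+1^0 = +1.
(a,b)_31: α=0, u≡18; β=1, v≡9 (mod 31); (18|31)=+1, (9|31)=+1; sign (−1)^0·+1^1·+1^0 = +1.
(a,b)_29: α=0, u≡12; β=1, v≡10 (mod 29); (12|29)=-1, (10|29)=-1; sign (−1)^0·-1^1·-1^0 = -1.
(a,b)_11: α=1, u≡3; β=0, v≡9 (mod 11); (3|11)=+1, (9|11)=+1; sign (−1)^0·+1^0·+1^1 = +1.
(a,b)_5: α=3, u≡4; β=-4, v≡4 (mod 5); (4|5)=+1, (4|5)=+1; sign (−1)^0·+1^-4·+1^3 = +1.
(-5170, -8215961 / ℚ) ramifies at {2, 29, 47, ∞}: a division algebra.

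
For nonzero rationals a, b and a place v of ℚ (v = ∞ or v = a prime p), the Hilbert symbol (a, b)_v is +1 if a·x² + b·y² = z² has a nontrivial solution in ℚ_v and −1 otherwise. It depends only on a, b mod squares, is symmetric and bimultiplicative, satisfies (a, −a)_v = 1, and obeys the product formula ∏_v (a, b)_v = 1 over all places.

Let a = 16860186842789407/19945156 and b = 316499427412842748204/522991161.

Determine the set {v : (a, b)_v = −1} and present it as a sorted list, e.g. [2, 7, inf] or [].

(a, b) ≡ (943, 12259) mod (ℚ^×)²; places V = {2, 3, 7, 11, 13, 17, 19, 23, 29, 41, 53, ∞}.
(a,b)_11: α=-2, u≡7; β=-4, v≡5 (mod 11); (7|11)=-1, (5|11)=+1; sign (−1)^0·-1^-4·+1^-2 = +1.
(a,b)_29: α=-2, u≡11; β=0, v≡14 (mod 29); (11|29)=-1, (14|29)=-1; sign (−1)^0·-1^0·-1^-2 = +1.
(a,b)_3: α=0, u≡1; β=-6, v≡1 (mod 3); (1|3)=+1, (1|3)=+1; sign (−1)^0·+1^-6·+1^0 = +1.
(a,b)_7: α=-2, u≡5; β=-2, v≡1 (mod 7); (5|7)=-1, (1|7)=+1; sign (−1)^0·-1^-2·+1^-2 = +1.
(a,b)_23: α=1, u≡18; β=1, v≡16 (mod 23); (18|23)=+1, (16|23)=+1; sign (−1)^1·+1^1·+1^1 = -1.
(a,b)_41: α=1, u≡16; β=1, v≡3 (mod 41); (16|41)=+1, (3|41)=-1; sign (−1)^0·+1^1·-1^1 = -1.
(a,b)_13: α=2, u≡2; β=3, v≡5 (mod 13); (2|13)=-1, (5|13)=-1; sign (−1)^0·-1^3·-1^2 = -1.
(a,b)_2: α=-2, β=2; u≡7, v≡3 (mod 8); ε(u)ε(v)=1·1, αω(v)=-2·1, βω(u)=2·0; sum ≡ 1  ⇒  -1.
(a,b)_19: α=4, u≡3; β=6, v≡9 (mod 19); (3|19)=-1, (9|19)=+1; sign (−1)^0·-1^6·+1^4 = +1.
(a,b)_∞: sgn(943)=+, sgn(12259)=+, so +1.
(a,b)_53: α=2, u≡17; β=2, v≡38 (mod 53); (17|53)=+1, (38|53)=+1; sign (−1)^0·+1^2·+1^2 = +1.
(a,b)_17: α=2, u≡4; β=2, v≡8 (mod 17); (4|17)=+1, (8|17)=+1; sign (−1)^0·+1^2·+1^2 = +1.
|Ram(943, 12259)| = 4, even; anisotropic at {2, 13, 23, 41}.

[2, 13, 23, 41]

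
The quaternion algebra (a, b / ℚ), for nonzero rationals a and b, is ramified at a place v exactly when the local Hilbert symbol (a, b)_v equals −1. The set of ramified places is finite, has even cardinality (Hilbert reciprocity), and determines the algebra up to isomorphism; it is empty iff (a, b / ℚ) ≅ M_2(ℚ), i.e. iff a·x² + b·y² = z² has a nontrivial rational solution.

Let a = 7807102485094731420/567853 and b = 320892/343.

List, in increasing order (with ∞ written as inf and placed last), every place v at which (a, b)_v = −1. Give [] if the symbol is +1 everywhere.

[3, 7, 13, 17]

Mod squares: a ≡ 224315, b ≡ 4641. Check v ∈ {∞, 2, 3, 5, 7, 11, 13, 17, 19, 29, 47}.
v=19: a=19^-2·(≡17), b=19^0·(≡1) mod 19; (17|19)=+1, (1|19)=+1; (−1)^{-2·0·9}·(+1)^0·(+1)^-2 = +1.
v=17: a=17^5·(≡10), b=17^1·(≡2) mod 17; (10|17)=-1, (2|17)=+1; (−1)^{5·1·8}·(-1)^1·(+1)^5 = -1.
v=29: a=29^3·(≡10), b=29^0·(≡16) mod 29; (10|29)=-1, (16|29)=+1; (−1)^{3·0·14}·(-1)^0·(+1)^3 = +1.
v=3: a=3^6·(≡2), b=3^1·(≡2) mod 3; (2|3)=-1, (2|3)=-1; (−1)^{6·1·1}·(-1)^1·(-1)^6 = -1.
v=5: a=5^1·(≡3), b=5^0·(≡4) mod 5; (3|5)=-1, (4|5)=+1; (−1)^{1·0·2}·(-1)^0·(+1)^1 = +1.
v=∞: 224315 > 0 and 4641 > 0  ⇒  (a,b)_∞ = +1.
v=13: a=13^-1·(≡4), b=13^1·(≡2) mod 13; (4|13)=+1, (2|13)=-1; (−1)^{-1·1·6}·(+1)^1·(-1)^-1 = -1.
v=47: a=47^2·(≡26), b=47^0·(≡5) mod 47; (26|47)=-1, (5|47)=-1; (−1)^{2·0·23}·(-1)^0·(-1)^2 = +1.
v=2: v_2(a)=2, v_2(b)=2; units ≡ 3, 1 (mod 8); ε·ε+αω+βω = 1·0+2·0+2·1 ≡ 0  ⇒  (a,b)_2 = +1.
v=7: a=7^1·(≡6), b=7^-3·(≡5) mod 7; (6|7)=-1, (5|7)=-1; (−1)^{1·-3·3}·(-1)^-3·(-1)^1 = -1.
v=11: a=11^-2·(≡9), b=11^2·(≡6) mod 11; (9|11)=+1, (6|11)=-1; (−1)^{-2·2·5}·(+1)^2·(-1)^-2 = +1.
|Ram(224315, 4641)| = 4, even; anisotropic at {3, 7, 13, 17}.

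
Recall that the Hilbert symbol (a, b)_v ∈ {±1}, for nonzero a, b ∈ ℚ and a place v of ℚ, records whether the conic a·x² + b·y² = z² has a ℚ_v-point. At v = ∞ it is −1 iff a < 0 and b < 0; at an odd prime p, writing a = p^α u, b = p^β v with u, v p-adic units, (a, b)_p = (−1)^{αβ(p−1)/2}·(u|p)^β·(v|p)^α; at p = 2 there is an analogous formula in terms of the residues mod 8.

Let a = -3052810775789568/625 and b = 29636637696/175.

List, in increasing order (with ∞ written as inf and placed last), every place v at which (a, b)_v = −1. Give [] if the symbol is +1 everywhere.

Mod squares: a ≡ -222, b ≡ 203. Check v ∈ {∞, 2, 3, 5, 7, 29, 37}.
v=37: a=37^3·(≡29), b=37^2·(≡2) mod 37; (29|37)=-1, (2|37)=-1; (−1)^{3·2·18}·(-1)^2·(-1)^3 = -1.
v=2: v_2(a)=15, v_2(b)=10; units ≡ 1, 3 (mod 8); ε·ε+αω+βω = 0·1+15·1+10·0 ≡ 1  ⇒  (a,b)_2 = -1.
v=3: a=3^7·(≡1), b=3^6·(≡2) mod 3; (1|3)=+1, (2|3)=-1; (−1)^{7·6·1}·(+1)^6·(-1)^7 = -1.
v=5: a=5^-4·(≡2), b=5^-2·(≡3) mod 5; (2|5)=-1, (3|5)=-1; (−1)^{-4·-2·2}·(-1)^-2·(-1)^-4 = +1.
v=∞: -222 < 0 and 203 > 0  ⇒  (a,b)_∞ = +1.
v=7: a=7^0·(≡2), b=7^-1·(≡2) mod 7; (2|7)=+1, (2|7)=+1; (−1)^{0·-1·3}·(+1)^-1·(+1)^0 = +1.
v=29: a=29^2·(≡14), b=29^1·(≡13) mod 29; (14|29)=-1, (13|29)=+1; (−1)^{2·1·14}·(-1)^1·(+1)^2 = -1.
|Ram(-222, 203)| = 4, even; anisotropic at {2, 3, 29, 37}.

[2, 3, 29, 37]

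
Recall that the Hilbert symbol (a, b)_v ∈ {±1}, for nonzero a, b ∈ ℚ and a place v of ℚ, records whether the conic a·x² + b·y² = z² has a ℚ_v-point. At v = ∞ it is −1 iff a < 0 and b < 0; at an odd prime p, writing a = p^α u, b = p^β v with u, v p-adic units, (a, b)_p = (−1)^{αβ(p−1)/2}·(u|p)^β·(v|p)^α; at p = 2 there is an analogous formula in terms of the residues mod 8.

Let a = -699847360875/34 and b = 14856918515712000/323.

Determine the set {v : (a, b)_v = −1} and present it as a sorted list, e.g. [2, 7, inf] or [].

[2, 13, 17, 19]

Mod squares: a ≡ -41990, b ≡ 74290. Check v ∈ {∞, 2, 3, 5, 7, 13, 17, 19, 23}.
v=5: a=5^3·(≡2), b=5^3·(≡2) mod 5; (2|5)=-1, (2|5)=-1; (−1)^{3·3·2}·(-1)^3·(-1)^3 = +1.
v=23: a=23^4·(≡9), b=23^3·(≡10) mod 23; (9|23)=+1, (10|23)=-1; (−1)^{4·3·11}·(+1)^3·(-1)^4 = +1.
v=19: a=19^1·(≡8), b=19^-1·(≡2) mod 19; (8|19)=-1, (2|19)=-1; (−1)^{1·-1·9}·(-1)^-1·(-1)^1 = -1.
v=7: a=7^0·(≡5), b=7^2·(≡6) mod 7; (5|7)=-1, (6|7)=-1; (−1)^{0·2·3}·(-1)^2·(-1)^0 = +1.
v=3: a=3^4·(≡1), b=3^2·(≡1) mod 3; (1|3)=+1, (1|3)=+1; (−1)^{4·2·1}·(+1)^2·(+1)^4 = +1.
v=2: v_2(a)=-1, v_2(b)=17; units ≡ 5, 1 (mod 8); ε·ε+αω+βω = 0·0+-1·0+17·1 ≡ 1  ⇒  (a,b)_2 = -1.
v=∞: -41990 < 0 and 74290 > 0  ⇒  (a,b)_∞ = +1.
v=17: a=17^-1·(≡7), b=17^-1·(≡4) mod 17; (7|17)=-1, (4|17)=+1; (−1)^{-1·-1·8}·(-1)^-1·(+1)^-1 = -1.
v=13: a=13^1·(≡11), b=13^2·(≡2) mod 13; (11|13)=-1, (2|13)=-1; (−1)^{1·2·6}·(-1)^2·(-1)^1 = -1.
(-41990, 74290 / ℚ) ramifies at {2, 13, 17, 19}: a division algebra.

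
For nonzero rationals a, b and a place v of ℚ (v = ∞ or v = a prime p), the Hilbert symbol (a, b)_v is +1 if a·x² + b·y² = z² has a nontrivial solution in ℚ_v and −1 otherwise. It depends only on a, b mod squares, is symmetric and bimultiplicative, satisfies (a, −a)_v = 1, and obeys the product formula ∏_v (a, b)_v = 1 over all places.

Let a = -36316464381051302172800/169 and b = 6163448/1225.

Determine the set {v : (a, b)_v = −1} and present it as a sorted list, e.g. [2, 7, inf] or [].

[2, 19]

(a, b) ≡ (-47766722, 1540862) mod (ℚ^×)²; places V = {2, 5, 7, 13, 17, 19, 23, 31, 41, 43, ∞}.
(a,b)_5: α=2, u≡2; β=-2, v≡2 (mod 5); (2|5)=-1, (2|5)=-1; sign (−1)^0·-1^-2·-1^2 = +1.
(a,b)_17: α=2, u≡11; β=0, v≡13 (mod 17); (11|17)=-1, (13|17)=+1; sign (−1)^0·-1^0·+1^2 = +1.
(a,b)_19: α=1, u≡16; β=1, v≡9 (mod 19); (16|19)=+1, (9|19)=+1; sign (−1)^1·+1^1·+1^1 = -1.
(a,b)_7: α=0, u≡2; β=-2, v≡1 (mod 7); (2|7)=+1, (1|7)=+1; sign (−1)^0·+1^-2·+1^0 = +1.
(a,b)_23: α=3, u≡7; β=1, v≡12 (mod 23); (7|23)=-1, (12|23)=+1; sign (−1)^1·-1^1·+1^3 = +1.
(a,b)_31: α=1, u≡29; β=0, v≡25 (mod 31); (29|31)=-1, (25|31)=+1; sign (−1)^0·-1^0·+1^1 = +1.
(a,b)_41: α=3, u≡17; β=1, v≡12 (mod 41); (17|41)=-1, (12|41)=-1; sign (−1)^0·-1^1·-1^3 = +1.
(a,b)_2: α=7, β=3; u≡7, v≡7 (mod 8); ε(u)ε(v)=1·1, αω(v)=7·0, βω(u)=3·0; sum ≡ 1  ⇒  -1.
(a,b)_43: α=3, u≡12; β=1, v≡9 (mod 43); (12|43)=-1, (9|43)=+1; sign (−1)^1·-1^1·+1^3 = +1.
(a,b)_∞: sgn(-47766722)=−, sgn(1540862)=+, so +1.
(a,b)_13: α=-2, u≡3; β=0, v≡6 (mod 13); (3|13)=+1, (6|13)=-1; sign (−1)^0·+1^0·-1^-2 = +1.
Ram(-47766722, 1540862) = {2, 19}; no ℚ_2-point on the conic.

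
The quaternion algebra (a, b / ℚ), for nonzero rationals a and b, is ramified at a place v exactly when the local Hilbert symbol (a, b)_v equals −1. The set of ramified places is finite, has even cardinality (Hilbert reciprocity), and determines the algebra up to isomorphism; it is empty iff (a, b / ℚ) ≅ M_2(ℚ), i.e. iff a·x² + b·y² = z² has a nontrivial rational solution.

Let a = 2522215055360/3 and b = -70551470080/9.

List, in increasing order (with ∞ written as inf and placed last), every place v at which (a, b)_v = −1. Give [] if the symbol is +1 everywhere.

[2, 3, 11, 13]

(a, b) ≡ (330, -130) mod (ℚ^×)²; places V = {2, 3, 5, 7, 11, 13, ∞}.
(a,b)_5: α=1, u≡4; β=1, v≡1 (mod 5); (4|5)=+1, (1|5)=+1; sign (−1)^0·+1^1·+1^1 = +1.
(a,b)_3: α=-1, u≡2; β=-2, v≡2 (mod 3); (2|3)=-1, (2|3)=-1; sign (−1)^0·-1^-2·-1^-1 = -1.
(a,b)_∞: sgn(330)=+, sgn(-130)=−, so +1.
(a,b)_2: α=15, β=17; u≡5, v≡7 (mod 8); ε(u)ε(v)=0·1, αω(v)=15·0, βω(u)=17·1; sum ≡ 1  ⇒  -1.
(a,b)_13: α=4, u≡2; β=3, v≡10 (mod 13); (2|13)=-1, (10|13)=+1; sign (−1)^0·-1^3·+1^4 = -1.
(a,b)_11: α=1, u≡6; β=0, v≡7 (mod 11); (6|11)=-1, (7|11)=-1; sign (−1)^0·-1^0·-1^1 = -1.
(a,b)_7: α=2, u≡2; β=2, v≡3 (mod 7); (2|7)=+1, (3|7)=-1; sign (−1)^0·+1^2·-1^2 = +1.
(330, -130 / ℚ) ramifies at {2, 3, 11, 13}: a division algebra.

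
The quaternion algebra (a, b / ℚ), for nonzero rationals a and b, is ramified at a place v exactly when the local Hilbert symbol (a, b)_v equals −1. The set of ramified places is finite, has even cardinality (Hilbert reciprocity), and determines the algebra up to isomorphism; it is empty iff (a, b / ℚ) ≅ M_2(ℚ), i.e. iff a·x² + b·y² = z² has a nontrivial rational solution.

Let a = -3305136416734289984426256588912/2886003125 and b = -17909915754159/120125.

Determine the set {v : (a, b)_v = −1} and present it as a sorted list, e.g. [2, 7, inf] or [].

[5, 11, 13, inf]

(a, b) ≡ (-19635, -12155) mod (ℚ^×)²; places V = {2, 3, 5, 7, 11, 13, 17, 31, ∞}.
(a,b)_31: α=-4, u≡9; β=-2, v≡28 (mod 31); (9|31)=+1, (28|31)=+1; sign (−1)^0·+1^-2·+1^-4 = +1.
(a,b)_17: α=11, u≡13; β=5, v≡15 (mod 17); (13|17)=+1, (15|17)=+1; sign (−1)^0·+1^5·+1^11 = +1.
(a,b)_5: α=-5, u≡3; β=-3, v≡1 (mod 5); (3|5)=-1, (1|5)=+1; sign (−1)^0·-1^-3·+1^-5 = -1.
(a,b)_13: α=2, u≡11; β=1, v≡3 (mod 13); (11|13)=-1, (3|13)=+1; sign (−1)^0·-1^1·+1^2 = -1.
(a,b)_∞: sgn(-19635)=−, sgn(-12155)=−, so -1.
(a,b)_7: α=5, u≡1; β=0, v≡1 (mod 7); (1|7)=+1, (1|7)=+1; sign (−1)^0·+1^0·+1^5 = +1.
(a,b)_2: α=4, β=0; u≡5, v≡5 (mod 8); ε(u)ε(v)=0·0, αω(v)=4·1, βω(u)=0·1; sum ≡ 0  ⇒  +1.
(a,b)_11: α=3, u≡10; β=3, v≡10 (mod 11); (10|11)=-1, (10|11)=-1; sign (−1)^1·-1^3·-1^3 = -1.
(a,b)_3: α=13, u≡1; β=6, v≡1 (mod 3); (1|3)=+1, (1|3)=+1; sign (−1)^0·+1^6·+1^13 = +1.
(-19635, -12155 / ℚ) ramifies at {5, 11, 13, ∞}: a division algebra.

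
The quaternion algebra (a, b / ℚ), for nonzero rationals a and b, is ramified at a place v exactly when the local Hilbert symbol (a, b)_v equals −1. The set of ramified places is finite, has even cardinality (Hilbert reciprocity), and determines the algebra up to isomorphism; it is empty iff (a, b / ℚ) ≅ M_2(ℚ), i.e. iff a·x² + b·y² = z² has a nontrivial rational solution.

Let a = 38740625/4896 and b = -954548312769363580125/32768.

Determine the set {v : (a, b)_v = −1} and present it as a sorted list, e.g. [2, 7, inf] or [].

[2, 3, 13, 23]

Mod squares: a ≡ 43010, b ≡ -152490. Check v ∈ {∞, 2, 3, 5, 7, 11, 13, 17, 23, 43}.
v=13: a=13^0·(≡5), b=13^1·(≡9) mod 13; (5|13)=-1, (9|13)=+1; (−1)^{0·1·6}·(-1)^1·(+1)^0 = -1.
v=∞: 43010 > 0 and -152490 < 0  ⇒  (a,b)_∞ = +1.
v=43: a=43^0·(≡16), b=43^2·(≡16) mod 43; (16|43)=+1, (16|43)=+1; (−1)^{0·2·21}·(+1)^2·(+1)^0 = +1.
v=7: a=7^2·(≡1), b=7^0·(≡3) mod 7; (1|7)=+1, (3|7)=-1; (−1)^{2·0·3}·(+1)^0·(-1)^2 = +1.
v=3: a=3^-2·(≡2), b=3^1·(≡2) mod 3; (2|3)=-1, (2|3)=-1; (−1)^{-2·1·1}·(-1)^1·(-1)^-2 = -1.
v=11: a=11^1·(≡5), b=11^6·(≡3) mod 11; (5|11)=+1, (3|11)=+1; (−1)^{1·6·5}·(+1)^6·(+1)^1 = +1.
v=5: a=5^5·(≡2), b=5^3·(≡3) mod 5; (2|5)=-1, (3|5)=-1; (−1)^{5·3·2}·(-1)^3·(-1)^5 = +1.
v=17: a=17^-1·(≡12), b=17^3·(≡5) mod 17; (12|17)=-1, (5|17)=-1; (−1)^{-1·3·8}·(-1)^3·(-1)^-1 = +1.
v=2: v_2(a)=-5, v_2(b)=-15; units ≡ 1, 3 (mod 8); ε·ε+αω+βω = 0·1+-5·1+-15·0 ≡ 1  ⇒  (a,b)_2 = -1.
v=23: a=23^1·(≡10), b=23^3·(≡22) mod 23; (10|23)=-1, (22|23)=-1; (−1)^{1·3·11}·(-1)^3·(-1)^1 = -1.
(43010, -152490 / ℚ) ramifies at {2, 3, 13, 23}: a division algebra.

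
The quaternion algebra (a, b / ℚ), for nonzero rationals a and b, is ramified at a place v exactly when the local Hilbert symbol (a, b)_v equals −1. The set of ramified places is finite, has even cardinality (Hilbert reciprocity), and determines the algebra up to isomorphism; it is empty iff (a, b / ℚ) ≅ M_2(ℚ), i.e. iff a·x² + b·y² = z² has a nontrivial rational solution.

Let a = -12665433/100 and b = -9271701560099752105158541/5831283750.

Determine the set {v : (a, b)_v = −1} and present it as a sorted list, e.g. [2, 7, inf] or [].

[41, inf]

(a, b) ≡ (-104673, -83886) mod (ℚ^×)²; places V = {2, 3, 5, 11, 13, 19, 23, 29, 31, 37, 41, 43, ∞}.
(a,b)_41: α=1, u≡24; β=3, v≡18 (mod 41); (24|41)=-1, (18|41)=+1; sign (−1)^0·-1^3·+1^1 = -1.
(a,b)_19: α=0, u≡1; β=4, v≡3 (mod 19); (1|19)=+1, (3|19)=-1; sign (−1)^0·+1^4·-1^0 = +1.
(a,b)_∞: sgn(-104673)=−, sgn(-83886)=−, so -1.
(a,b)_37: α=1, u≡2; β=0, v≡9 (mod 37); (2|37)=-1, (9|37)=+1; sign (−1)^0·-1^0·+1^1 = +1.
(a,b)_13: α=0, u≡10; β=2, v≡12 (mod 13); (10|13)=+1, (12|13)=+1; sign (−1)^0·+1^2·+1^0 = +1.
(a,b)_23: α=1, u≡8; β=6, v≡18 (mod 23); (8|23)=+1, (18|23)=+1; sign (−1)^0·+1^6·+1^1 = +1.
(a,b)_31: α=0, u≡25; β=1, v≡30 (mod 31); (25|31)=+1, (30|31)=-1; sign (−1)^0·+1^1·-1^0 = +1.
(a,b)_5: α=-2, u≡3; β=-4, v≡1 (mod 5); (3|5)=-1, (1|5)=+1; sign (−1)^0·-1^-4·+1^-2 = +1.
(a,b)_11: α=2, u≡3; β=3, v≡10 (mod 11); (3|11)=+1, (10|11)=-1; sign (−1)^0·+1^3·-1^2 = +1.
(a,b)_29: α=0, u≡11; β=-2, v≡27 (mod 29); (11|29)=-1, (27|29)=-1; sign (−1)^0·-1^-2·-1^0 = +1.
(a,b)_2: α=-2, β=-1; u≡7, v≡1 (mod 8); ε(u)ε(v)=1·0, αω(v)=-2·0, βω(u)=-1·0; sum ≡ 0  ⇒  +1.
(a,b)_43: α=0, u≡37; β=-2, v≡42 (mod 43); (37|43)=-1, (42|43)=-1; sign (−1)^0·-1^-2·-1^0 = +1.
(a,b)_3: α=1, u≡2; β=-1, v≡1 (mod 3); (2|3)=-1, (1|3)=+1; sign (−1)^1·-1^-1·+1^1 = +1.
|Ram(-104673, -83886)| = 2, even; anisotropic at {41, ∞}.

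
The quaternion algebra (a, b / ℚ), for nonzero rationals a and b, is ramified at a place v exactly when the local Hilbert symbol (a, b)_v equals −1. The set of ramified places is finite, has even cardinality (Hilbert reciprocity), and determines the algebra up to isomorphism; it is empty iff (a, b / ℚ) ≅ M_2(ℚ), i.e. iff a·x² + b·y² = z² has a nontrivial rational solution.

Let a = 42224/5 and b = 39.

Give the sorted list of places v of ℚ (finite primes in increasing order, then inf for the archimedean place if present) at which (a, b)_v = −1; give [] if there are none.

[2, 29]

(a, b) ≡ (13195, 39) mod (ℚ^×)²; places V = {2, 3, 5, 7, 13, 29, ∞}.
(a,b)_7: α=1, u≡1; β=0, v≡4 (mod 7); (1|7)=+1, (4|7)=+1; sign (−1)^0·+1^0·+1^1 = +1.
(a,b)_5: α=-1, u≡4; β=0, v≡4 (mod 5); (4|5)=+1, (4|5)=+1; sign (−1)^0·+1^0·+1^-1 = +1.
(a,b)_2: α=4, β=0; u≡3, v≡7 (mod 8); ε(u)ε(v)=1·1, αω(v)=4·0, βω(u)=0·1; sum ≡ 1  ⇒  -1.
(a,b)_3: α=0, u≡1; β=1, v≡1 (mod 3); (1|3)=+1, (1|3)=+1; sign (−1)^0·+1^1·+1^0 = +1.
(a,b)_29: α=1, u≡7; β=0, v≡10 (mod 29); (7|29)=+1, (10|29)=-1; sign (−1)^0·+1^0·-1^1 = -1.
(a,b)_∞: sgn(13195)=+, sgn(39)=+, so +1.
(a,b)_13: α=1, u≡10; β=1, v≡3 (mod 13); (10|13)=+1, (3|13)=+1; sign (−1)^0·+1^1·+1^1 = +1.
Ram(13195, 39) = {2, 29}; no ℚ_2-point on the conic.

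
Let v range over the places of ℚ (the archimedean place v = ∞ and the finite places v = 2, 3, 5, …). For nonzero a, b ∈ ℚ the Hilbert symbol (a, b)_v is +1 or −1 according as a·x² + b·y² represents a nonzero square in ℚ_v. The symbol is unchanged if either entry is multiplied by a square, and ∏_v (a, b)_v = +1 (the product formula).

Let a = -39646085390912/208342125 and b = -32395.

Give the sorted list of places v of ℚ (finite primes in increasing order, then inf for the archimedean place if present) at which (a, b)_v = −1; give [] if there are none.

[3, 11, 19, 31, 37, inf]

(a, b) ≡ (-3595845, -32395) mod (ℚ^×)²; places V = {2, 3, 5, 7, 11, 13, 19, 31, 37, ∞}.
(a,b)_5: α=-3, u≡4; β=1, v≡1 (mod 5); (4|5)=+1, (1|5)=+1; sign (−1)^0·+1^1·+1^-3 = +1.
(a,b)_7: α=4, u≡3; β=0, v≡1 (mod 7); (3|7)=-1, (1|7)=+1; sign (−1)^0·-1^0·+1^4 = +1.
(a,b)_19: α=-3, u≡6; β=1, v≡5 (mod 19); (6|19)=+1, (5|19)=+1; sign (−1)^1·+1^1·+1^-3 = -1.
(a,b)_3: α=-5, u≡2; β=0, v≡2 (mod 3); (2|3)=-1, (2|3)=-1; sign (−1)^0·-1^0·-1^-5 = -1.
(a,b)_11: α=3, u≡3; β=1, v≡3 (mod 11); (3|11)=+1, (3|11)=+1; sign (−1)^1·+1^1·+1^3 = -1.
(a,b)_∞: sgn(-3595845)=−, sgn(-32395)=−, so -1.
(a,b)_37: α=1, u≡32; β=0, v≡17 (mod 37); (32|37)=-1, (17|37)=-1; sign (−1)^0·-1^0·-1^1 = -1.
(a,b)_13: α=2, u≡11; β=0, v≡1 (mod 13); (11|13)=-1, (1|13)=+1; sign (−1)^0·-1^0·+1^2 = +1.
(a,b)_31: α=1, u≡25; β=1, v≡9 (mod 31); (25|31)=+1, (9|31)=+1; sign (−1)^1·+1^1·+1^1 = -1.
(a,b)_2: α=6, β=0; u≡3, v≡5 (mod 8); ε(u)ε(v)=1·0, αω(v)=6·1, βω(u)=0·1; sum ≡ 0  ⇒  +1.
Ram(-3595845, -32395) = {3, 11, 19, 31, 37, ∞}; no ℚ_3-point on the conic.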